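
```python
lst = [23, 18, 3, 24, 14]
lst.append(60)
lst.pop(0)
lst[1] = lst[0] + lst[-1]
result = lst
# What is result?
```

Trace:
`lst = [23, 18, 3, 24, 14]` → lst = [23, 18, 3, 24, 14]
`lst.append(60)` → lst = [23, 18, 3, 24, 14, 60]
`lst.pop(0)` → lst = [18, 3, 24, 14, 60]
`lst[1] = lst[0] + lst[-1]` → lst = [18, 78, 24, 14, 60]
`result = lst` → result = [18, 78, 24, 14, 60]
So result = [18, 78, 24, 14, 60]

Answer: [18, 78, 24, 14, 60]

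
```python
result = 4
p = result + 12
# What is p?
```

Trace:
`result = 4` → result = 4
`p = result + 12` → p = 16
So p = 16

Answer: 16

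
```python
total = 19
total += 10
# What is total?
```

Trace:
`total = 19` → total = 19
`total += 10` → total = 29
So total = 29

Answer: 29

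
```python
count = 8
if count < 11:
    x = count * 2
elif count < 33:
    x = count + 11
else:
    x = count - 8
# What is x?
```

Trace:
`count = 8` → count = 8
`if count < 11: ...` → count < 11 is True → x = 16
So x = 16

Answer: 16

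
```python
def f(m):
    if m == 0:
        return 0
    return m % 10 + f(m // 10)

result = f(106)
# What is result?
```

Sum of digits of 106: 6 + 0 + 1 = 7

Answer: 7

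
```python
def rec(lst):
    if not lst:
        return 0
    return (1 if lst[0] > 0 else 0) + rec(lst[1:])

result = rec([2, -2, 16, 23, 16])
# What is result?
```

Count of positive elements in [2, -2, 16, 23, 16] = 4

Answer: 4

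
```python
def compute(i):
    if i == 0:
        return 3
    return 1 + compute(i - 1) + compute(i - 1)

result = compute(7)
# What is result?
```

compute(i) = 1 + 2·compute(i-1), compute(0)=3. Closed form: (3+1)·2^7 - 1 = 511.

Answer: 511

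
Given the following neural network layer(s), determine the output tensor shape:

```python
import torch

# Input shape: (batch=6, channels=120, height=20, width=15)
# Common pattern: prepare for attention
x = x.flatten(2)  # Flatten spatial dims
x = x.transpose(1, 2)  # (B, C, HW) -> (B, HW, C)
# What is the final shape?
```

Input: (6, 120, 20, 15) -> after flatten(2): (6, 120, 300) -> Output: (6, 300, 120)

Answer: (6, 300, 120)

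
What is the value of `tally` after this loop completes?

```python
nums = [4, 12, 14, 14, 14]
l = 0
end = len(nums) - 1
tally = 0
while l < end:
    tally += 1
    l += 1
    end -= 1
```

Iterations until pointers meet (list length 5)
`tally` takes the values: 0 → 1 → 2

Answer: 2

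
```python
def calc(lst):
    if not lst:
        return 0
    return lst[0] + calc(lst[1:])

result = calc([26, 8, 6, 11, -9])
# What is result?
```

26 + 8 + 6 + 11 + (-9) + 0 = 42

Answer: 42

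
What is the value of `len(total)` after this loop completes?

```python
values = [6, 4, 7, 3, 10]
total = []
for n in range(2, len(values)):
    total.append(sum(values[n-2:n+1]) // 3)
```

Number of 3-element averages
`total` takes the values: [] → [5] → [5, 4] → [5, 4, 6]
So `len(total)` = 3

Answer: 3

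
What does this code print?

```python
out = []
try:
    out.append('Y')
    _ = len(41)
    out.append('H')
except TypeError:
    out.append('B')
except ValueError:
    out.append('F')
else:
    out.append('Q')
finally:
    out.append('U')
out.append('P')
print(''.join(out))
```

Execution trace: 'Y' (try body) → 'B' (except TypeError) → 'U' (finally) → 'P' (after the try/except). Output: YBUP

Answer: YBUP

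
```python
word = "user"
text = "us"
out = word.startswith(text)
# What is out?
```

Trace:
`word = "user"` → word = 'user'
`text = "us"` → text = 'us'
`out = word.startswith(text)` → out = True
So out = True

Answer: True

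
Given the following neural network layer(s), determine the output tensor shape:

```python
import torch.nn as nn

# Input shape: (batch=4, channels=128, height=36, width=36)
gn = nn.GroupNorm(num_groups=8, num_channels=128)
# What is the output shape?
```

Input: (4, 128, 36, 36) -> Output: (4, 128, 36, 36)

Answer: (4, 128, 36, 36)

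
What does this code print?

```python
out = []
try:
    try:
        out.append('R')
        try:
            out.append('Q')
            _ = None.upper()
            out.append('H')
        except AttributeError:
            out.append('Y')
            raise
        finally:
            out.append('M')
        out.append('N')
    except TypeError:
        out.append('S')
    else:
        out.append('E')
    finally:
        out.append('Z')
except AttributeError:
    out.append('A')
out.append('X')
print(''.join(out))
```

Execution trace: 'R' (try body) → 'Q' (inner try body) → 'Y' (inner except AttributeError) → 'M' (inner finally) → 'Z' (finally) → 'A' (outer except AttributeError) → 'X' (after the try/except). Output: RQYMZAX

Answer: RQYMZAX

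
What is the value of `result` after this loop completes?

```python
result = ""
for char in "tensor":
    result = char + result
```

Reverse 'tensor'
`result` takes the values: "" → "t" → "et" → "net" → "snet" → "osnet" → "rosnet"

Answer: "rosnet"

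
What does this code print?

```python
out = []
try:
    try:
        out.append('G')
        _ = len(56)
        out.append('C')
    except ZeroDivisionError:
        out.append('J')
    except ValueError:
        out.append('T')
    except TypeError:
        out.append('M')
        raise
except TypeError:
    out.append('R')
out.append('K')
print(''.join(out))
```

Execution trace: 'G' (inner try body) → 'M' (inner except TypeError) → 'R' (outer except TypeError) → 'K' (after the try/except). Output: GMRK

Answer: GMRK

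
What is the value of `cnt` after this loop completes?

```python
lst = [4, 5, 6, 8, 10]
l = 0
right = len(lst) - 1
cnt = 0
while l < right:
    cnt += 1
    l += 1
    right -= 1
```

Iterations until pointers meet (list length 5)
`cnt` takes the values: 0 → 1 → 2

Answer: 2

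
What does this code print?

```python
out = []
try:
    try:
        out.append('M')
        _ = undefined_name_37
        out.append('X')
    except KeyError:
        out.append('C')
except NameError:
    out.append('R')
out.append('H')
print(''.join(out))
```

Execution trace: 'M' (try body) → 'R' (outer except NameError) → 'H' (after the try/except). Output: MRH

Answer: MRH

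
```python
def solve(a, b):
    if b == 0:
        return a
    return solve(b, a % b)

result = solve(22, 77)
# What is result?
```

solve(22, 77) -> solve(77, 22) -> solve(22, 11) -> solve(11, 0) -> 11

Answer: 11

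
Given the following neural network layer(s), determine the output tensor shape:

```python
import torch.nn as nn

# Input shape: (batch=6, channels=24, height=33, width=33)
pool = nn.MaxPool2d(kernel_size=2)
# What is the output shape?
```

Input: (6, 24, 33, 33) -> Output: (6, 24, 16, 16)

Answer: (6, 24, 16, 16)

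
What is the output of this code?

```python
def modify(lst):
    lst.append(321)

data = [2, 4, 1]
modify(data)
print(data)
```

Key concept: function modifies passed list.
Step by step:
`data = [2, 4, 1]` → data = [2, 4, 1]
`modify(data)` → data = [2, 4, 1, 321]
`print(data)` → prints [2, 4, 1, 321]

Answer: [2, 4, 1, 321]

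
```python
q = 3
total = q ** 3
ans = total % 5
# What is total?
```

Trace:
`q = 3` → q = 3
`total = q ** 3` → total = 27
`ans = total % 5` → ans = 2
So total = 27

Answer: 27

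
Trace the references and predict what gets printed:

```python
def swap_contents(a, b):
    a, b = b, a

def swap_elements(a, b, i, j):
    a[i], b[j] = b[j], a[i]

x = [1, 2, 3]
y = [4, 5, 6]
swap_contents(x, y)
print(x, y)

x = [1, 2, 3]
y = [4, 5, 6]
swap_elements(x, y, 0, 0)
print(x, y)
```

Key concept: parameter rebinding vs mutation.
Step by step:
`x = [1, 2, 3]` → x = [1, 2, 3]
`y = [4, 5, 6]` → y = [4, 5, 6]
`swap_contents(x, y)` → no visible change to tracked variables
`print(x, y)` → prints [1, 2, 3] [4, 5, 6]
`x = [1, 2, 3]` → x = [1, 2, 3]
`y = [4, 5, 6]` → y = [4, 5, 6]
`swap_elements(x, y, 0, 0)` → x = [4, 2, 3]; y = [1, 5, 6]
`print(x, y)` → prints [4, 2, 3] [1, 5, 6]

Answer:
[1, 2, 3] [4, 5, 6]
[4, 2, 3] [1, 5, 6]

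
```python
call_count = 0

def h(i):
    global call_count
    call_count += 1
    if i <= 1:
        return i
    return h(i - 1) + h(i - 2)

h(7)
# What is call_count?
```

Calls(i) = 1 + Calls(i-1) + Calls(i-2); Calls(0)=Calls(1)=1. For i=7 this gives 41.

Answer: 41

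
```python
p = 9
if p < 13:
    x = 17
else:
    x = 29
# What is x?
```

Trace:
`p = 9` → p = 9
`if p < 13: ...` → p < 13 is True → x = 17
So x = 17

Answer: 17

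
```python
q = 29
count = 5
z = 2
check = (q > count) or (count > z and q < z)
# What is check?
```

Trace:
`q = 29` → q = 29
`count = 5` → count = 5
`z = 2` → z = 2
`check = (q > count) or (count > z and q < z)` → check = True
So check = True

Answer: True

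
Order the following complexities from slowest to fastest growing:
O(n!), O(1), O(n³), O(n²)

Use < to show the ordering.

Ordered by growth rate: O(1) < O(n²) < O(n³) < O(n!)

Answer: O(1) < O(n²) < O(n³) < O(n!)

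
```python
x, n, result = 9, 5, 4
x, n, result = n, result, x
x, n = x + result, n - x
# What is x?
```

Trace:
`x, n, result = 9, 5, 4` → x = 9; n = 5; result = 4
`x, n, result = n, result, x` → x = 5; n = 4; result = 9
`x, n = x + result, n - x` → x = 14; n = -1
So x = 14

Answer: 14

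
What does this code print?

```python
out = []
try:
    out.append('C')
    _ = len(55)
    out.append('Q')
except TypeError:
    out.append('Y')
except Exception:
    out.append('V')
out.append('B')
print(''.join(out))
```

Execution trace: 'C' (try body) → 'Y' (except TypeError) → 'B' (after the try/except). Output: CYB

Answer: CYB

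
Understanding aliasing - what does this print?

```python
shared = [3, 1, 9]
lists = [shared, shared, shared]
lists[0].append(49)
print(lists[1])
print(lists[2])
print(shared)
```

Key concept: list of same reference.
Step by step:
`shared = [3, 1, 9]` → shared = [3, 1, 9]
`lists = [shared, shared, shared]` → lists = [[3, 1, 9], [3, 1, 9], [3, 1, 9]]
`lists[0].append(49)` → shared = [3, 1, 9, 49]; lists = [[3, 1, 9, 49], [3, 1, 9, 49], [3, 1, 9, 49]]
`print(lists[1])` → prints [3, 1, 9, 49]
`print(lists[2])` → prints [3, 1, 9, 49]
`print(shared)` → prints [3, 1, 9, 49]

Answer:
[3, 1, 9, 49]
[3, 1, 9, 49]
[3, 1, 9, 49]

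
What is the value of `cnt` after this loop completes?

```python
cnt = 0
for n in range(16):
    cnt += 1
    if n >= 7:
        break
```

Loop breaks when n reaches 7, cnt is 8
`cnt` takes the values: 0 → 1 → 2 → 3 → 4 → 5 → 6 → 7 → 8

Answer: 8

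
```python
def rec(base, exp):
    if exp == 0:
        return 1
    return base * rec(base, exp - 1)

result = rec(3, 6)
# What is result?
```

rec(3, 6) = 3 * 3 * 3 * 3 * 3 * 3 = 729

Answer: 729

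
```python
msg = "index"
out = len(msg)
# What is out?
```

Trace:
`msg = "index"` → msg = 'index'
`out = len(msg)` → out = 5
So out = 5

Answer: 5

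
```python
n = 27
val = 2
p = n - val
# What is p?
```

Trace:
`n = 27` → n = 27
`val = 2` → val = 2
`p = n - val` → p = 25
So p = 25

Answer: 25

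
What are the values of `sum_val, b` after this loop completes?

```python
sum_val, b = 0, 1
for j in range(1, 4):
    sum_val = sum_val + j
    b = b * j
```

Sum and factorial of 1 to 3
`sum_val, b` takes the values: (0, 1) → (1, 1) → (3, 1) → (3, 2) → (6, 2) → (6, 6)

Answer: 6, 6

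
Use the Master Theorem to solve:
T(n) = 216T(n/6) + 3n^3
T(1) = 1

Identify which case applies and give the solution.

a=216, b=6, f(n)=3n^3. log_6(216) = 3. Since c=3 = 3, Case 2 applies: T(n) = Θ(n^log_b(a) · log n) = O(n^3 log n).

Answer: O(n^3 log n) - Case 2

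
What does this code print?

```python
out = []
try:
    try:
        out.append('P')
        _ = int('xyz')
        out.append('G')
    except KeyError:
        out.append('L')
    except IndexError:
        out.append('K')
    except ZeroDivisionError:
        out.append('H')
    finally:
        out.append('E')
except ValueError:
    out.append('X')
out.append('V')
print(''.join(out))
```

Execution trace: 'P' (try body) → 'E' (finally) → 'X' (outer except ValueError) → 'V' (after the try/except). Output: PEXV

Answer: PEXV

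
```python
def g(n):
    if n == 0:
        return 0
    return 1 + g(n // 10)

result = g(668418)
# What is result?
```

Count of digits of 668418: 6

Answer: 6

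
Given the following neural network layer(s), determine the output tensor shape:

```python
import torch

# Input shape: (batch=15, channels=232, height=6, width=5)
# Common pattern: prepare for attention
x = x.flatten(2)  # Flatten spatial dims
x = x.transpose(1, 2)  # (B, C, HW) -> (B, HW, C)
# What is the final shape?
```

Input: (15, 232, 6, 5) -> after flatten(2): (15, 232, 30) -> Output: (15, 30, 232)

Answer: (15, 30, 232)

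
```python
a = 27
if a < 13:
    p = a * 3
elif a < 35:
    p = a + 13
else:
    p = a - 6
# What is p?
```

Trace:
`a = 27` → a = 27
`if a < 13: ...` → a < 13 is False, a < 35 is True → p = 40
So p = 40

Answer: 40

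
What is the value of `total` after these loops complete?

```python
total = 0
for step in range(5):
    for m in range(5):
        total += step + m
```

Sum of all step+m for step,m in 5x5
`total` takes the values: 0 → 1 → 3 → 6 → 10 → 11 → 13 → 16 → 20 → 25 → 27 → 30 → 34 → 39 → 45 → 48 → 52 → 57 → 63 → 70 → 74 → 79 → 85 → 92 → 100

Answer: 100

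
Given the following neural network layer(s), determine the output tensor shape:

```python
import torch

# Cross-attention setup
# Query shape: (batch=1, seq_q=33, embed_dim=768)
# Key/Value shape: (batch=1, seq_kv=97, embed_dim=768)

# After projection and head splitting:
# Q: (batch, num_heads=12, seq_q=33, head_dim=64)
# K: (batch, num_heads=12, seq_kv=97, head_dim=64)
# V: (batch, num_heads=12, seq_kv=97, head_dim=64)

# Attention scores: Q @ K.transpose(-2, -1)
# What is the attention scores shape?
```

Input: (1, 33, 768) -> Output: (1, 12, 33, 97)

Answer: (1, 12, 33, 97)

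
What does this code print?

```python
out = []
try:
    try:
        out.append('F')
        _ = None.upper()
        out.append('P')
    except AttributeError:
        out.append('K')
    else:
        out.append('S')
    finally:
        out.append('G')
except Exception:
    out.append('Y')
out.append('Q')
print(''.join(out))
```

Execution trace: 'F' (inner try body) → 'K' (inner except AttributeError) → 'G' (inner finally) → 'Q' (after the try/except). Output: FKGQ

Answer: FKGQ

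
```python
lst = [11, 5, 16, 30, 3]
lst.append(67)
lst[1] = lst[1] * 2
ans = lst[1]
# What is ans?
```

Trace:
`lst = [11, 5, 16, 30, 3]` → lst = [11, 5, 16, 30, 3]
`lst.append(67)` → lst = [11, 5, 16, 30, 3, 67]
`lst[1] = lst[1] * 2` → lst = [11, 10, 16, 30, 3, 67]
`ans = lst[1]` → ans = 10
So ans = 10

Answer: 10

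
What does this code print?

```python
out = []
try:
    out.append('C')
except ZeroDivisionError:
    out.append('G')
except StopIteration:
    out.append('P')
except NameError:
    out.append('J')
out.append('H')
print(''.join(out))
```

Execution trace: 'C' (try body, no exception) → 'H' (after the try/except). Output: CH

Answer: CH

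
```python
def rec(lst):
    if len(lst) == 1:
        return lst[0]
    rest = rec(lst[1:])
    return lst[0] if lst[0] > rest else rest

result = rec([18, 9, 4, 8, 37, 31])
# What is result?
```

Recursive max over [18, 9, 4, 8, 37, 31] = 37

Answer: 37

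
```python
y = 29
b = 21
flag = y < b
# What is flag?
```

Trace:
`y = 29` → y = 29
`b = 21` → b = 21
`flag = y < b` → flag = False
So flag = False

Answer: False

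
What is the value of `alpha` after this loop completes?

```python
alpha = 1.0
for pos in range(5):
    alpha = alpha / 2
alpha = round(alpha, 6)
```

Halving LR 5 times: 1 / 2^5
`alpha` takes the values: 1.0 → 0.5 → 0.25 → 0.125 → 0.0625 → 0.03125

Answer: 0.03125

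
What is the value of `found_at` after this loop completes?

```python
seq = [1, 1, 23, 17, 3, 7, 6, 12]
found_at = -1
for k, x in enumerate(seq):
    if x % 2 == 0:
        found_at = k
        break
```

First even number index in [1, 1, 23, 17, 3, 7, 6, 12]
`found_at` takes the values: -1 → 6

Answer: 6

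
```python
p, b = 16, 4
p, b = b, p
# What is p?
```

Trace:
`p, b = 16, 4` → p = 16; b = 4
`p, b = b, p` → p = 4; b = 16
So p = 4

Answer: 4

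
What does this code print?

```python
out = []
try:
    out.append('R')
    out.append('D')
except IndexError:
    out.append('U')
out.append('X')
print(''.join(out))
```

Execution trace: 'R' (try body) → 'D' (try body, no exception) → 'X' (after the try/except). Output: RDX

Answer: RDX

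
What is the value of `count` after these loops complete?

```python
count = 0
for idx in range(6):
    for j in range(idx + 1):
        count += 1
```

Triangle: 1 + 2 + ... + 6
`count` takes the values: 0 → 1 → 2 → 3 → 4 → 5 → 6 → 7 → 8 → 9 → 10 → 11 → 12 → 13 → 14 → 15 → 16 → 17 → 18 → 19 → 20 → 21

Answer: 21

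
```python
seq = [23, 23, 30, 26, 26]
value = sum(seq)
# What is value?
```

Trace:
`seq = [23, 23, 30, 26, 26]` → seq = [23, 23, 30, 26, 26]
`value = sum(seq)` → value = 128
So value = 128

Answer: 128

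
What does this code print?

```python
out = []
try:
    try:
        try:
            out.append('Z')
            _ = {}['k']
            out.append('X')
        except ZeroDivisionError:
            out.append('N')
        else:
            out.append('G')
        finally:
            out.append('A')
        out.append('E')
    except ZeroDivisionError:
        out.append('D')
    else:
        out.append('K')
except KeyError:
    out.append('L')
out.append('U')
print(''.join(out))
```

Execution trace: 'Z' (inner try body) → 'A' (inner finally) → 'L' (outer except KeyError) → 'U' (after the try/except). Output: ZALU

Answer: ZALU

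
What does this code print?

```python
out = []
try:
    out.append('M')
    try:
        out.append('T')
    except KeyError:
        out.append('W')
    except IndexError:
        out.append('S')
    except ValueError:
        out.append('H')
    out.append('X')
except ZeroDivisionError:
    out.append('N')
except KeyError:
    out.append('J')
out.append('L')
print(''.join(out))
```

Execution trace: 'M' (try body) → 'T' (inner try body, no exception) → 'X' (try body, no exception) → 'L' (after the try/except). Output: MTXL

Answer: MTXL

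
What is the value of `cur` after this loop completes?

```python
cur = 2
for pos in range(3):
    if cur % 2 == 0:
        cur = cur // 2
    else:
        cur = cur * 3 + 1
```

Collatz-style transformation from 2
`cur` takes the values: 2 → 1 → 4 → 2

Answer: 2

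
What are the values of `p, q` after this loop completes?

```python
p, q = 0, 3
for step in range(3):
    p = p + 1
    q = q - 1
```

p goes 0→3, q goes 3→0
`p, q` takes the values: (0, 3) → (1, 3) → (1, 2) → (2, 2) → (2, 1) → (3, 1) → (3, 0)

Answer: 3, 0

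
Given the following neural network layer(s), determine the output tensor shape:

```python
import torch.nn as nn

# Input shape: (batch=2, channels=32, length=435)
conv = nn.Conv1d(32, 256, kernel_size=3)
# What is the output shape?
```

Input: (2, 32, 435) -> Output: (2, 256, 433)

Answer: (2, 256, 433)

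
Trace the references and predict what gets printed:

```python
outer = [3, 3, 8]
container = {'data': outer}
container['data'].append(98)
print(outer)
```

Key concept: dict holds reference to list.
Step by step:
`outer = [3, 3, 8]` → outer = [3, 3, 8]
`container = {'data': outer}` → container = {'data': [3, 3, 8]}
`container['data'].append(98)` → outer = [3, 3, 8, 98]; container = {'data': [3, 3, 8, 98]}
`print(outer)` → prints [3, 3, 8, 98]

Answer: [3, 3, 8, 98]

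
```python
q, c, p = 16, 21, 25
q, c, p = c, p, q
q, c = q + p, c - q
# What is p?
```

Trace:
`q, c, p = 16, 21, 25` → q = 16; c = 21; p = 25
`q, c, p = c, p, q` → q = 21; c = 25; p = 16
`q, c = q + p, c - q` → q = 37; c = 4
So p = 16

Answer: 16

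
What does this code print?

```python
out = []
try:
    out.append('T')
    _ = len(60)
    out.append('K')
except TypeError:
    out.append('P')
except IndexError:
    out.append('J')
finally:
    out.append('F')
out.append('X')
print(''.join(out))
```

Execution trace: 'T' (try body) → 'P' (except TypeError) → 'F' (finally) → 'X' (after the try/except). Output: TPFX

Answer: TPFX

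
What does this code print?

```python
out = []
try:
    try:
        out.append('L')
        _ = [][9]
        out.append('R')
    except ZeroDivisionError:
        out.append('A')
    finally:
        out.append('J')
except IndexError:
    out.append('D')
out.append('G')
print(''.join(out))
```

Execution trace: 'L' (inner try body) → 'J' (inner finally) → 'D' (outer except IndexError) → 'G' (after the try/except). Output: LJDG

Answer: LJDG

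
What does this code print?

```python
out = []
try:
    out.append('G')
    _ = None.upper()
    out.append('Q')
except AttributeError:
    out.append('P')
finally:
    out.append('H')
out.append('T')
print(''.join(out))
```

Execution trace: 'G' (try body) → 'P' (except AttributeError) → 'H' (finally) → 'T' (after the try/except). Output: GPHT

Answer: GPHT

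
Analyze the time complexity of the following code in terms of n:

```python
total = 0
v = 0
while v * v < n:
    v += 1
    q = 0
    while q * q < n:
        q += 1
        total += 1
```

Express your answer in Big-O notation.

Each loop level contributes: √n × √n. Multiplying the contributions gives O(n).

Answer: O(n)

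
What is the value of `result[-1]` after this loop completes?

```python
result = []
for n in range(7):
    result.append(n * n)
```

Last element of squares 0 to 6
`result` takes the values: [] → [0] → [0, 1] → [0, 1, 4] → [0, 1, 4, 9] → [0, 1, 4, 9, 16] → [0, 1, 4, 9, 16, 25] → [0, 1, 4, 9, 16, 25, 36]
So `result[-1]` = 36

Answer: 36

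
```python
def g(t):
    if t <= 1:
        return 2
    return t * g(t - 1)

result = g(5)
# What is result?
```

g(5) = 5 * 4 * 3 * 2 * 2 = 240

Answer: 240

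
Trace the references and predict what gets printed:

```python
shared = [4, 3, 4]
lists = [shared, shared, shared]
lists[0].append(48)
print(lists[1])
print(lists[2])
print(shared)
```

Key concept: list of same reference.
Step by step:
`shared = [4, 3, 4]` → shared = [4, 3, 4]
`lists = [shared, shared, shared]` → lists = [[4, 3, 4], [4, 3, 4], [4, 3, 4]]
`lists[0].append(48)` → shared = [4, 3, 4, 48]; lists = [[4, 3, 4, 48], [4, 3, 4, 48], [4, 3, 4, 48]]
`print(lists[1])` → prints [4, 3, 4, 48]
`print(lists[2])` → prints [4, 3, 4, 48]
`print(shared)` → prints [4, 3, 4, 48]

Answer:
[4, 3, 4, 48]
[4, 3, 4, 48]
[4, 3, 4, 48]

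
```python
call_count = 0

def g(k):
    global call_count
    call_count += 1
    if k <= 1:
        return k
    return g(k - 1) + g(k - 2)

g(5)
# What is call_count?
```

Calls(k) = 1 + Calls(k-1) + Calls(k-2); Calls(0)=Calls(1)=1. For k=5 this gives 15.

Answer: 15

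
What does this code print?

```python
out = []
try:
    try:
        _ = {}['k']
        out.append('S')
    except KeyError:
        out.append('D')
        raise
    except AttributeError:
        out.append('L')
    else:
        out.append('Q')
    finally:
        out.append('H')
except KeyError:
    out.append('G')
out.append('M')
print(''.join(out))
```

Execution trace: 'D' (inner except KeyError) → 'H' (inner finally) → 'G' (outer except KeyError) → 'M' (after the try/except). Output: DHGM

Answer: DHGM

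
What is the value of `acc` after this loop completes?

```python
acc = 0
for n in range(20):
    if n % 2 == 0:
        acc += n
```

Sum of even numbers 0 to 19
`acc` takes the values: 0 → 2 → 6 → 12 → 20 → 30 → 42 → 56 → 72 → 90

Answer: 90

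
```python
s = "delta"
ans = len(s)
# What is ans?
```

Trace:
`s = "delta"` → s = 'delta'
`ans = len(s)` → ans = 5
So ans = 5

Answer: 5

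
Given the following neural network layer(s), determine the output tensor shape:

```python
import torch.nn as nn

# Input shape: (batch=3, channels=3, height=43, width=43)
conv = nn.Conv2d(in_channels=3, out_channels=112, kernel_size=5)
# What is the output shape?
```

Input: (3, 3, 43, 43) -> Output: (3, 112, 39, 39)

Answer: (3, 112, 39, 39)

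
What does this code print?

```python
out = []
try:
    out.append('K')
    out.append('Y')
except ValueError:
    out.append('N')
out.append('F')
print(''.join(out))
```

Execution trace: 'K' (try body) → 'Y' (try body, no exception) → 'F' (after the try/except). Output: KYF

Answer: KYF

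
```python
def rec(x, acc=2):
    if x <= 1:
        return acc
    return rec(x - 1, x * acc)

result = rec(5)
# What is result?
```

Accumulator trace (n, acc): (5, 2) -> (4, 10) -> (3, 40) -> (2, 120) -> (1, 240) -> return 240

Answer: 240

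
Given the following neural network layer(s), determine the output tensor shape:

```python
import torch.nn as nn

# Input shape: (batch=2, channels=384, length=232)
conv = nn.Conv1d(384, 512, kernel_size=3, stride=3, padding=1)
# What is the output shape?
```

Input: (2, 384, 232) -> Output: (2, 512, 78)

Answer: (2, 512, 78)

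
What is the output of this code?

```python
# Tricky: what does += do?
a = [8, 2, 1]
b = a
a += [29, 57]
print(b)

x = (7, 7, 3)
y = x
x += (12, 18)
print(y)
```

Key concept: += behavior differs for mutable vs immutable.
Step by step:
`a = [8, 2, 1]` → a = [8, 2, 1]
`b = a` → b = [8, 2, 1] (same object as a)
`a += [29, 57]` → a = [8, 2, 1, 29, 57] (same object as b); b = [8, 2, 1, 29, 57] (same object as a)
`print(b)` → prints [8, 2, 1, 29, 57]
`x = (7, 7, 3)` → x = (7, 7, 3)
`y = x` → y = (7, 7, 3)
`x += (12, 18)` → x = (7, 7, 3, 12, 18)
`print(y)` → prints (7, 7, 3)

Answer:
[8, 2, 1, 29, 57]
(7, 7, 3)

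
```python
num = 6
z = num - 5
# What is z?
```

Trace:
`num = 6` → num = 6
`z = num - 5` → z = 1
So z = 1

Answer: 1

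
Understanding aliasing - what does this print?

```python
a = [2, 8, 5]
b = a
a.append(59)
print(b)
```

Key concept: basic list aliasing.
Step by step:
`a = [2, 8, 5]` → a = [2, 8, 5]
`b = a` → b = [2, 8, 5] (same object as a)
`a.append(59)` → a = [2, 8, 5, 59] (same object as b); b = [2, 8, 5, 59] (same object as a)
`print(b)` → prints [2, 8, 5, 59]

Answer: [2, 8, 5, 59]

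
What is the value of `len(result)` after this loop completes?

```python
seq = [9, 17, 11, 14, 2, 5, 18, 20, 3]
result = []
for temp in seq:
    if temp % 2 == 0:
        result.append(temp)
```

Count even numbers in [9, 17, 11, 14, 2, 5, 18, 20, 3]
`result` takes the values: [] → [14] → [14, 2] → [14, 2, 18] → [14, 2, 18, 20]
So `len(result)` = 4

Answer: 4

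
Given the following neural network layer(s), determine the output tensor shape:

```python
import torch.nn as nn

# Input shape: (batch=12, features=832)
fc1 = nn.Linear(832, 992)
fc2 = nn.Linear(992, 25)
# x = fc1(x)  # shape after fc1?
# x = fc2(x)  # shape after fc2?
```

Input: (12, 832) -> after fc1: (12, 992) -> Output: (12, 25)

Answer: (12, 25)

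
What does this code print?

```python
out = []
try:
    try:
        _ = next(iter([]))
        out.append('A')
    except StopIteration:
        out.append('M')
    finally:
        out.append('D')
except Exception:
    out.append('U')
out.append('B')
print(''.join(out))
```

Execution trace: 'M' (inner except StopIteration) → 'D' (inner finally) → 'B' (after the try/except). Output: MDB

Answer: MDB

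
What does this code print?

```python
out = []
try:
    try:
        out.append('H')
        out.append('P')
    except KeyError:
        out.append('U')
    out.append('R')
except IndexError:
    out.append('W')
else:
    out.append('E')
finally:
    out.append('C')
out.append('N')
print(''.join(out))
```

Execution trace: 'H' (inner try body) → 'P' (inner try body, no exception) → 'R' (try body, no exception) → 'E' (else) → 'C' (finally) → 'N' (after the try/except). Output: HPRECN

Answer: HPRECN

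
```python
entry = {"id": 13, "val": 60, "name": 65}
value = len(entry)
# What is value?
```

Trace:
`entry = {"id": 13, "val": 60, "name": 65}` → entry = {'id': 13, 'val': 60, 'name': 65}
`value = len(entry)` → value = 3
So value = 3

Answer: 3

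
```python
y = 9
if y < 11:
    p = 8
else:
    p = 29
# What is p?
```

Trace:
`y = 9` → y = 9
`if y < 11: ...` → y < 11 is True → p = 8
So p = 8

Answer: 8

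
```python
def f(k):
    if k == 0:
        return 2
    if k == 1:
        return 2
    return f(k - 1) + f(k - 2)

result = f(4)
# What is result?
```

Build up from base cases: f(0)=2, f(1)=2, f(2)=4, f(3)=6, f(4)=10

Answer: 10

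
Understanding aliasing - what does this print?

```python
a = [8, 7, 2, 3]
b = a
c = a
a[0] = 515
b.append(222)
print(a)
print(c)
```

Key concept: multiple aliases.
Step by step:
`a = [8, 7, 2, 3]` → a = [8, 7, 2, 3]
`b = a` → b = [8, 7, 2, 3] (same object as a)
`c = a` → c = [8, 7, 2, 3] (same object as a, b)
`a[0] = 515` → a = [515, 7, 2, 3] (same object as b, c); b = [515, 7, 2, 3] (same object as a, c); c = [515, 7, 2, 3] (same object as a, b)
`b.append(222)` → a = [515, 7, 2, 3, 222] (same object as b, c); b = [515, 7, 2, 3, 222] (same object as a, c); c = [515, 7, 2, 3, 222] (same object as a, b)
`print(a)` → prints [515, 7, 2, 3, 222]
`print(c)` → prints [515, 7, 2, 3, 222]

Answer:
[515, 7, 2, 3, 222]
[515, 7, 2, 3, 222]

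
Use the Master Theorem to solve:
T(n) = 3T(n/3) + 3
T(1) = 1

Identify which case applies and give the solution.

a=3, b=3, f(n)=3. log_3(3) = 1. Since c=0 < 1, Case 1 applies: T(n) = Θ(n^log_b(a)) = O(n).

Answer: O(n) - Case 1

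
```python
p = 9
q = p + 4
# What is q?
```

Trace:
`p = 9` → p = 9
`q = p + 4` → q = 13
So q = 13

Answer: 13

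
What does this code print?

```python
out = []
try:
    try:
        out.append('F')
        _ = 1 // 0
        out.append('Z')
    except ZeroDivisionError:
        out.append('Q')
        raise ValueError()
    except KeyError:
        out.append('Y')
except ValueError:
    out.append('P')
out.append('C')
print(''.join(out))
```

Execution trace: 'F' (inner try body) → 'Q' (inner except ZeroDivisionError) → 'P' (outer except ValueError) → 'C' (after the try/except). Output: FQPC

Answer: FQPC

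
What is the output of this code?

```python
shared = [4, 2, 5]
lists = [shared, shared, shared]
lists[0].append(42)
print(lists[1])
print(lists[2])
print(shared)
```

Key concept: list of same reference.
Step by step:
`shared = [4, 2, 5]` → shared = [4, 2, 5]
`lists = [shared, shared, shared]` → lists = [[4, 2, 5], [4, 2, 5], [4, 2, 5]]
`lists[0].append(42)` → shared = [4, 2, 5, 42]; lists = [[4, 2, 5, 42], [4, 2, 5, 42], [4, 2, 5, 42]]
`print(lists[1])` → prints [4, 2, 5, 42]
`print(lists[2])` → prints [4, 2, 5, 42]
`print(shared)` → prints [4, 2, 5, 42]

Answer:
[4, 2, 5, 42]
[4, 2, 5, 42]
[4, 2, 5, 42]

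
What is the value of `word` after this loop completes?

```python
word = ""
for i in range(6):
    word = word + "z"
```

Repeat 'z' 6 times
`word` takes the values: "" → "z" → "zz" → "zzz" → "zzzz" → "zzzzz" → "zzzzzz"

Answer: "zzzzzz"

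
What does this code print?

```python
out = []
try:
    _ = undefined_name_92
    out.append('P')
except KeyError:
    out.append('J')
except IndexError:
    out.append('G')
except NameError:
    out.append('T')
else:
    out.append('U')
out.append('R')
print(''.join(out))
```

Execution trace: 'T' (except NameError) → 'R' (after the try/except). Output: TR

Answer: TR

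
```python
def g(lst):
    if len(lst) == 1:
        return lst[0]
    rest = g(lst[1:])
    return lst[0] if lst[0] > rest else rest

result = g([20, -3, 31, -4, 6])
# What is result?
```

Recursive max over [20, -3, 31, -4, 6] = 31

Answer: 31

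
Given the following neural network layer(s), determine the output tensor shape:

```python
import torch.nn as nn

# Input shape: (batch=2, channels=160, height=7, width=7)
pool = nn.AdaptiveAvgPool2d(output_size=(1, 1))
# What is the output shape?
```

Input: (2, 160, 7, 7) -> Output: (2, 160, 1, 1)

Answer: (2, 160, 1, 1)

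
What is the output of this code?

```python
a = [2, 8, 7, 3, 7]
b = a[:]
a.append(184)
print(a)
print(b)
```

Key concept: slice [:] creates copy.
Step by step:
`a = [2, 8, 7, 3, 7]` → a = [2, 8, 7, 3, 7]
`b = a[:]` → b = [2, 8, 7, 3, 7]
`a.append(184)` → a = [2, 8, 7, 3, 7, 184]
`print(a)` → prints [2, 8, 7, 3, 7, 184]
`print(b)` → prints [2, 8, 7, 3, 7]

Answer:
[2, 8, 7, 3, 7, 184]
[2, 8, 7, 3, 7]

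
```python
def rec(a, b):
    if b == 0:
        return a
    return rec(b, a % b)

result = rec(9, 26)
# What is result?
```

rec(9, 26) -> rec(26, 9) -> rec(9, 8) -> rec(8, 1) -> rec(1, 0) -> 1

Answer: 1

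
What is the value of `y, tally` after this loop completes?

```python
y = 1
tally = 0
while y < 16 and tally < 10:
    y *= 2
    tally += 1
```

Double until >= 16 or 10 iterations
`y, tally` takes the values: (1, 0) → (2, 0) → (2, 1) → (4, 1) → (4, 2) → (8, 2) → (8, 3) → (16, 3) → (16, 4)

Answer: 16, 4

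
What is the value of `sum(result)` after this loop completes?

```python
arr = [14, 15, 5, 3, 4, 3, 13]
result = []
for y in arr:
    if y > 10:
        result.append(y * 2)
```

Sum of doubled values > 10
`result` takes the values: [] → [28] → [28, 30] → [28, 30, 26]
So `sum(result)` = 84

Answer: 84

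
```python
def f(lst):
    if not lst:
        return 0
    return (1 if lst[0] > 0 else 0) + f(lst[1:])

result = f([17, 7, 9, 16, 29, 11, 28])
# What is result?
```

Count of positive elements in [17, 7, 9, 16, 29, 11, 28] = 7

Answer: 7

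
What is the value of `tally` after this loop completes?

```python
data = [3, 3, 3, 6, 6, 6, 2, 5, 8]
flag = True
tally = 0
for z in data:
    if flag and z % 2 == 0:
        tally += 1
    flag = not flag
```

Count even values at even positions
`tally` takes the values: 0 → 1 → 2 → 3

Answer: 3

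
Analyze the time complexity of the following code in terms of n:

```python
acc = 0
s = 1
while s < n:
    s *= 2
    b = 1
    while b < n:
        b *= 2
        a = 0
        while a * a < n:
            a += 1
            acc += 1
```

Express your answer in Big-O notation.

Each loop level contributes: log n × log n × √n. Multiplying the contributions gives O(√n log² n).

Answer: O(√n log² n)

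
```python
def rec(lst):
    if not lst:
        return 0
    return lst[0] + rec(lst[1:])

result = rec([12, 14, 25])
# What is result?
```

12 + 14 + 25 + 0 = 51

Answer: 51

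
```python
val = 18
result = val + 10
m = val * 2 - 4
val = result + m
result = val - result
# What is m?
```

Trace:
`val = 18` → val = 18
`result = val + 10` → result = 28
`m = val * 2 - 4` → m = 32
`val = result + m` → val = 60
`result = val - result` → result = 32
So m = 32

Answer: 32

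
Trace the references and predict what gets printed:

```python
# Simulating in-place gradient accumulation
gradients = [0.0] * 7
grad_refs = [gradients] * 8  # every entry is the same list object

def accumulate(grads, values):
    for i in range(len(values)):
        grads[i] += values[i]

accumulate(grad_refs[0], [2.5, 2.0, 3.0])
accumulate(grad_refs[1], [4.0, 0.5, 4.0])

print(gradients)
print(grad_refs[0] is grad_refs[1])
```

Key concept: gradient accumulation aliasing.
Step by step:
`gradients = [0.0] * 7` → gradients = [0.0, 0.0, 0.0, 0.0, 0.0, 0.0, 0.0]
`grad_refs = [gradients] * 8` → grad_refs = [[0.0, 0.0, 0.0, 0.0, 0.0, 0.0, 0.0], [0.0, 0.0, 0.0, 0.0, 0.0, 0.0, 0.0], [0.0, 0.0, 0.0, 0.0, 0.0, 0.0, 0.0], [0.0, 0.0, 0.0, 0.0, 0.0, 0.0, 0.0], [0.0, 0.0, 0.0, 0.0, 0.0, 0.0, 0.0], [0.0, 0.0, 0.0, 0.0, 0.0, 0.0, 0.0], [0.0, 0.0, 0.0, 0.0, 0.0, 0.0, 0.0], [0.0, 0.0, 0.0, 0.0, 0.0, 0.0, 0.0]]
`accumulate(grad_refs[0], [2.5, 2.0, 3.0])` → gradients = [2.5, 2.0, 3.0, 0.0, 0.0, 0.0, 0.0]; grad_refs = [[2.5, 2.0, 3.0, 0.0, 0.0, 0.0, 0.0], [2.5, 2.0, 3.0, 0.0, 0.0, 0.0, 0.0], [2.5, 2.0, 3.0, 0.0, 0.0, 0.0, 0.0], [2.5, 2.0, 3.0, 0.0, 0.0, 0.0, 0.0], [2.5, 2.0, 3.0, 0.0, 0.0, 0.0, 0.0], [2.5, 2.0, 3.0, 0.0, 0.0, 0.0, 0.0], [2.5, 2.0, 3.0, 0.0, 0.0, 0.0, 0.0], [2.5, 2.0, 3.0, 0.0, 0.0, 0.0, 0.0]]
`accumulate(grad_refs[1], [4.0, 0.5, 4.0])` → gradients = [6.5, 2.5, 7.0, 0.0, 0.0, 0.0, 0.0]; grad_refs = [[6.5, 2.5, 7.0, 0.0, 0.0, 0.0, 0.0], [6.5, 2.5, 7.0, 0.0, 0.0, 0.0, 0.0], [6.5, 2.5, 7.0, 0.0, 0.0, 0.0, 0.0], [6.5, 2.5, 7.0, 0.0, 0.0, 0.0, 0.0], [6.5, 2.5, 7.0, 0.0, 0.0, 0.0, 0.0], [6.5, 2.5, 7.0, 0.0, 0.0, 0.0, 0.0], [6.5, 2.5, 7.0, 0.0, 0.0, 0.0, 0.0], [6.5, 2.5, 7.0, 0.0, 0.0, 0.0, 0.0]]
`print(gradients)` → prints [6.5, 2.5, 7.0, 0.0, 0.0, 0.0, 0.0]
`print(grad_refs[0] is grad_refs[1])` → prints True

Answer:
[6.5, 2.5, 7.0, 0.0, 0.0, 0.0, 0.0]
True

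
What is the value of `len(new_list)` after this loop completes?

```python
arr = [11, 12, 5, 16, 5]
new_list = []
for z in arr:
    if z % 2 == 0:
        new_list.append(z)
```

Count even numbers in [11, 12, 5, 16, 5]
`new_list` takes the values: [] → [12] → [12, 16]
So `len(new_list)` = 2

Answer: 2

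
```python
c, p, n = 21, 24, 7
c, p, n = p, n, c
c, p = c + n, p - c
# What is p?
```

Trace:
`c, p, n = 21, 24, 7` → c = 21; p = 24; n = 7
`c, p, n = p, n, c` → c = 24; p = 7; n = 21
`c, p = c + n, p - c` → c = 45; p = -17
So p = -17

Answer: -17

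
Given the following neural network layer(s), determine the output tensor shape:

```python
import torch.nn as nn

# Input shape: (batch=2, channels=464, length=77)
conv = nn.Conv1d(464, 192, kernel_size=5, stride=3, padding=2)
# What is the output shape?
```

Input: (2, 464, 77) -> Output: (2, 192, 26)

Answer: (2, 192, 26)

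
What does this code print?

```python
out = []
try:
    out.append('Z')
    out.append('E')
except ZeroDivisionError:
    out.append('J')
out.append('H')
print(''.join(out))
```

Execution trace: 'Z' (try body) → 'E' (try body, no exception) → 'H' (after the try/except). Output: ZEH

Answer: ZEH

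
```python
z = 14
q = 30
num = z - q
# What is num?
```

Trace:
`z = 14` → z = 14
`q = 30` → q = 30
`num = z - q` → num = -16
So num = -16

Answer: -16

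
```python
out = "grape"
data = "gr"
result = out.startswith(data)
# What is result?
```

Trace:
`out = "grape"` → out = 'grape'
`data = "gr"` → data = 'gr'
`result = out.startswith(data)` → result = True
So result = True

Answer: True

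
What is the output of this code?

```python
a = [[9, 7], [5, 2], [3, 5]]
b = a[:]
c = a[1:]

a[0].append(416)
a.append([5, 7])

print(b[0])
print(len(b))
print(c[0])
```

Key concept: slice with nested mutation.
Step by step:
`a = [[9, 7], [5, 2], [3, 5]]` → a = [[9, 7], [5, 2], [3, 5]]
`b = a[:]` → b = [[9, 7], [5, 2], [3, 5]]
`c = a[1:]` → c = [[5, 2], [3, 5]]
`a[0].append(416)` → a = [[9, 7, 416], [5, 2], [3, 5]]; b = [[9, 7, 416], [5, 2], [3, 5]]
`a.append([5, 7])` → a = [[9, 7, 416], [5, 2], [3, 5], [5, 7]]
`print(b[0])` → prints [9, 7, 416]
`print(len(b))` → prints 3
`print(c[0])` → prints [5, 2]

Answer:
[9, 7, 416]
3
[5, 2]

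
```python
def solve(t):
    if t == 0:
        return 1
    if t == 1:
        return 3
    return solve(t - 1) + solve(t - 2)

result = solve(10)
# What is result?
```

Build up from base cases: solve(0)=1, solve(1)=3, solve(2)=4, solve(3)=7, solve(4)=11, solve(5)=18, solve(6)=29, ..., solve(10)=199

Answer: 199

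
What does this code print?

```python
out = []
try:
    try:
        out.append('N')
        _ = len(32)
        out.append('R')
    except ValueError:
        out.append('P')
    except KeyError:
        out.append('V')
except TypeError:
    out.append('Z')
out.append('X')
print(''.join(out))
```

Execution trace: 'N' (try body) → 'Z' (outer except TypeError) → 'X' (after the try/except). Output: NZX

Answer: NZX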